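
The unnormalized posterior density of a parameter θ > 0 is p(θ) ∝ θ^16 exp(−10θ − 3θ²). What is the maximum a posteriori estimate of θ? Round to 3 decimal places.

θ̂_MAP = 1.000

ℓ'(θ) = 16/θ − 10 − 6θ. Setting this to zero and multiplying by θ: 6θ² + 10θ − 16 = 0.
θ = (−10 + √(10² + 4·6·16)) / (2·6) = (−10 + √484) / 12 = (−10 + 22)/12 = 1.
ℓ''(θ) = −16/θ² − 6 < 0, confirming a maximum.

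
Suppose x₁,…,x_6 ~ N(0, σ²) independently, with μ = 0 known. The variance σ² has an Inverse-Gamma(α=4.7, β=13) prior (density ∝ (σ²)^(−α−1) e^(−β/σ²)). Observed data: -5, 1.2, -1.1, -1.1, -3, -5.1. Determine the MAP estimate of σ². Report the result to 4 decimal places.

Sum of squared deviations about the known mean: SS = (-5−0)² + (1.2−0)² + (-1.1−0)² + (-1.1−0)² + (-3−0)² + (-5.1−0)² = 63.87.
The Normal likelihood contributes (σ²)^(−n/2) exp(−SS/(2σ²)), so the posterior is Inverse-Gamma(α + n/2, β + SS/2) = Inverse-Gamma(7.7, 44.935).
The mode of Inverse-Gamma(a, b) is b/(a+1) = 44.935/8.7 ≈ 5.1649.

σ̂²_MAP = 5.1649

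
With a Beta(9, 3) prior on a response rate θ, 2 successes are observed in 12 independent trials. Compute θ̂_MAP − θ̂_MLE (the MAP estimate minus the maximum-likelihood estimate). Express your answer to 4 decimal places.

MAP − MLE = 0.2879

Posterior is Beta(11, 13); MAP = (11−1)/(24−2) = 10/22 ≈ 0.45455.
MLE ignores the prior: θ̂_MLE = k/n = 2/12 ≈ 0.16667.
Difference = 10/22 − 2/12 = 19/66 ≈ 0.2879.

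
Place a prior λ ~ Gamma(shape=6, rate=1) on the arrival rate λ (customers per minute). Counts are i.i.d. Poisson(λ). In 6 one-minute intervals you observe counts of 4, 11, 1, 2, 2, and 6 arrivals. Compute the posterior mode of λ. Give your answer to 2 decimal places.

Σxᵢ = 4+11+1+2+2+6 = 26, with n = 6.
Posterior ∝ λ^5e^(−1λ) · λ^26e^(−6λ) = λ^31e^(−7λ), i.e. Gamma(shape=32, rate=7).
The mode of a Gamma(a, b) with a ≥ 1 (shape–rate) is (a−1)/b = 31/7 ≈ 4.43.

λ̂_MAP = 4.43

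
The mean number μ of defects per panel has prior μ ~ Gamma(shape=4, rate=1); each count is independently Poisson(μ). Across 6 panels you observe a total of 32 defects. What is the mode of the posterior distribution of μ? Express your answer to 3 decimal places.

Σxᵢ = 32, n = 6.
Posterior ∝ μ^3e^(−1μ) · μ^32e^(−6μ) = μ^35e^(−7μ), i.e. Gamma(shape=36, rate=7).
The mode of a Gamma(a, b) with a ≥ 1 (shape–rate) is (a−1)/b = 35/7 ≈ 5.000.

μ̂_MAP = 5.000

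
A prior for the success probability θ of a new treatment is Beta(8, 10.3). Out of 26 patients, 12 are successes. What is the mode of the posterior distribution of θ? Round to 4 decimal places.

θ̂_MAP = 0.4492

Prior: Beta(8, 10.3).
Data: 12 successes in 26 trials. The binomial likelihood contributes θ^12(1−θ)^14, so the posterior is Beta(8+12, 10.3+14) = Beta(20, 24.3).
For Beta(a, b) with a, b > 1 the mode is (a−1)/(a+b−2) = 19/42.3 ≈ 0.4492.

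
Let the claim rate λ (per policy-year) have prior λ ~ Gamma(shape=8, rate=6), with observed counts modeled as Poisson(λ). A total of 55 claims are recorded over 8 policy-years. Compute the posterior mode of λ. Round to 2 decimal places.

Σxᵢ = 55, n = 8.
Posterior ∝ λ^7e^(−6λ) · λ^55e^(−8λ) = λ^62e^(−14λ), i.e. Gamma(shape=63, rate=14).
The mode of a Gamma(a, b) with a ≥ 1 (shape–rate) is (a−1)/b = 62/14 ≈ 4.43.

λ̂_MAP = 4.43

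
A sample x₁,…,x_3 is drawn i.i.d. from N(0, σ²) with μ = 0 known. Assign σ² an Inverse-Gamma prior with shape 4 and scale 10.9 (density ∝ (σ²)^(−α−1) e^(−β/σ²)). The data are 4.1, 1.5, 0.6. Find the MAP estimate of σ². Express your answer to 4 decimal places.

Sum of squared deviations about the known mean: SS = (4.1−0)² + (1.5−0)² + (0.6−0)² = 19.42.
The Normal likelihood contributes (σ²)^(−n/2) exp(−SS/(2σ²)), so the posterior is Inverse-Gamma(α + n/2, β + SS/2) = Inverse-Gamma(5.5, 20.61).
The mode of Inverse-Gamma(a, b) is b/(a+1) = 20.61/6.5 ≈ 3.1708.

σ̂²_MAP = 3.1708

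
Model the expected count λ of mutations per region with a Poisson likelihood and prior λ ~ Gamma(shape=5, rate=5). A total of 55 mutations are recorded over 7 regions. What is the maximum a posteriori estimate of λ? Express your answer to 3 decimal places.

Σxᵢ = 55, n = 7.
Posterior ∝ λ^4e^(−5λ) · λ^55e^(−7λ) = λ^59e^(−12λ), i.e. Gamma(shape=60, rate=12).
The mode of a Gamma(a, b) with a ≥ 1 (shape–rate) is (a−1)/b = 59/12 ≈ 4.917.

λ̂_MAP = 4.917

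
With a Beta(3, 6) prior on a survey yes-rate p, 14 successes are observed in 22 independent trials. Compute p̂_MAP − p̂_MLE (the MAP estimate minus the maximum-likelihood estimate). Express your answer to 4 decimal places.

MAP − MLE = -0.0846

Posterior is Beta(17, 14); MAP = (17−1)/(31−2) = 16/29 ≈ 0.55172.
MLE ignores the prior: p̂_MLE = k/n = 14/22 ≈ 0.63636.
Difference = 16/29 − 14/22 = -27/319 ≈ -0.0846.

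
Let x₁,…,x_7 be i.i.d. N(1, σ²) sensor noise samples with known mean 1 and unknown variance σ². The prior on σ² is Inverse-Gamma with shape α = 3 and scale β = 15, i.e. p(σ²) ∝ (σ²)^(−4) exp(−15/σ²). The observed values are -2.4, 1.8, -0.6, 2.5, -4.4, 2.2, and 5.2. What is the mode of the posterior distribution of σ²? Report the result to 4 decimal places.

σ̂²_MAP = 6.3500

Sum of squared deviations about the known mean: SS = (-2.4−1)² + (1.8−1)² + (-0.6−1)² + (2.5−1)² + (-4.4−1)² + (2.2−1)² + (5.2−1)² = 65.25.
The Normal likelihood contributes (σ²)^(−n/2) exp(−SS/(2σ²)), so the posterior is Inverse-Gamma(α + n/2, β + SS/2) = Inverse-Gamma(6.5, 47.625).
The mode of Inverse-Gamma(a, b) is b/(a+1) = 47.625/7.5 ≈ 6.3500.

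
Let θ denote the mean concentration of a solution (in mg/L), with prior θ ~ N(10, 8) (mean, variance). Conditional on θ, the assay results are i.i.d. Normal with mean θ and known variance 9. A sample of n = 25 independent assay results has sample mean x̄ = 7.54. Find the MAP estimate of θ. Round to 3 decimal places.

n = 25, x̄ = 7.54.
For a Normal prior and Normal likelihood with known variance, the posterior is Normal; its mode equals its mean, the precision-weighted average.
Prior precision 1/σ₀² = 1/8 = 0.125; data precision n/σ² = 25/9.
θ̂ = (0.125·10 + (25/9)·7.54) / (0.125 + 25/9) = (799/36)/(209/72) = 1598/209 ≈ 7.646.

θ̂_MAP = 7.646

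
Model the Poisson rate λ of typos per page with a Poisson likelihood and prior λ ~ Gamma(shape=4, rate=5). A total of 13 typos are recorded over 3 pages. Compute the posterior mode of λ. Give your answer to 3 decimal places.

Σxᵢ = 13, n = 3.
Posterior ∝ λ^3e^(−5λ) · λ^13e^(−3λ) = λ^16e^(−8λ), i.e. Gamma(shape=17, rate=8).
The mode of a Gamma(a, b) with a ≥ 1 (shape–rate) is (a−1)/b = 16/8 ≈ 2.000.

λ̂_MAP = 2.000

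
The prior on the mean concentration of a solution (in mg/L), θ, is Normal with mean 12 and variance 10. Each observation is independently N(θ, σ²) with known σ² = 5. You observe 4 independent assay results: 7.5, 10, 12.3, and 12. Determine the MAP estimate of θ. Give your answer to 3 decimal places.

θ̂_MAP = 10.622

n = 4; x̄ = (7.5 + 10 + 12.3 + 12)/4 = 41.8/4 = 10.45.
For a Normal prior and Normal likelihood with known variance, the posterior is Normal; its mode equals its mean, the precision-weighted average.
Prior precision 1/σ₀² = 1/10 = 0.1; data precision n/σ² = 4/5 = 0.8.
θ̂ = (0.1·12 + 0.8·10.45) / (0.1 + 0.8) = 9.56/0.9 = 478/45 ≈ 10.622.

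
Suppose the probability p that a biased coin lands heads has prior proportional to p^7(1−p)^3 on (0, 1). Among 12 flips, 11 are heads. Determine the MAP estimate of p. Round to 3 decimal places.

The prior density ∝ p^7(1−p)^3 is the kernel of Beta(8, 4).
Data: 11 successes in 12 trials. The binomial likelihood contributes p^11(1−p)^1, so the posterior is Beta(8+11, 4+1) = Beta(19, 5).
For Beta(a, b) with a, b > 1 the mode is (a−1)/(a+b−2) = 18/22 ≈ 0.818.

p̂_MAP = 0.818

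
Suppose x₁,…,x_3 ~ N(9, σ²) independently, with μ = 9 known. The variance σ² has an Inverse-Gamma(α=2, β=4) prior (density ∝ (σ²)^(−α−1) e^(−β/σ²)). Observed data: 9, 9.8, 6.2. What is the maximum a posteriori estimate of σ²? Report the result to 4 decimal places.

σ̂²_MAP = 1.8311

Sum of squared deviations about the known mean: SS = (9−9)² + (9.8−9)² + (6.2−9)² = 8.48.
The Normal likelihood contributes (σ²)^(−n/2) exp(−SS/(2σ²)), so the posterior is Inverse-Gamma(α + n/2, β + SS/2) = Inverse-Gamma(3.5, 8.24).
The mode of Inverse-Gamma(a, b) is b/(a+1) = 8.24/4.5 ≈ 1.8311.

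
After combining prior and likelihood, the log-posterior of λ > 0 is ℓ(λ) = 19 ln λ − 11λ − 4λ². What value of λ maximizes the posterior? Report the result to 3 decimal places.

ℓ'(λ) = 19/λ − 11 − 8λ. Setting this to zero and multiplying by λ: 8λ² + 11λ − 19 = 0.
λ = (−11 + √(11² + 4·8·19)) / (2·8) = (−11 + √729) / 16 = (−11 + 27)/16 = 1.
ℓ''(λ) = −19/λ² − 8 < 0, confirming a maximum.

λ̂_MAP = 1.000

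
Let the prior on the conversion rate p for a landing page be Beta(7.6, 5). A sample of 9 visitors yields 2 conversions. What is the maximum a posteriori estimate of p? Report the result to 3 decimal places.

Prior: Beta(7.6, 5).
Data: 2 successes in 9 trials. The binomial likelihood contributes p^2(1−p)^7, so the posterior is Beta(7.6+2, 5+7) = Beta(9.6, 12).
For Beta(a, b) with a, b > 1 the mode is (a−1)/(a+b−2) = 8.6/19.6 ≈ 0.439.

p̂_MAP = 0.439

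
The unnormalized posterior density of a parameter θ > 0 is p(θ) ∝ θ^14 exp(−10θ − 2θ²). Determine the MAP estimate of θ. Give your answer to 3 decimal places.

θ̂_MAP = 1.000

ℓ'(θ) = 14/θ − 10 − 4θ. Setting this to zero and multiplying by θ: 4θ² + 10θ − 14 = 0.
θ = (−10 + √(10² + 4·4·14)) / (2·4) = (−10 + √324) / 8 = (−10 + 18)/8 = 1.
ℓ''(θ) = −14/θ² − 4 < 0, confirming a maximum.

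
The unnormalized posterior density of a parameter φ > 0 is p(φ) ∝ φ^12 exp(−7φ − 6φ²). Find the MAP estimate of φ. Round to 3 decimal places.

ℓ'(φ) = 12/φ − 7 − 12φ. Setting this to zero and multiplying by φ: 12φ² + 7φ − 12 = 0.
φ = (−7 + √(7² + 4·12·12)) / (2·12) = (−7 + √625) / 24 = (−7 + 25)/24 = 3/4.
ℓ''(φ) = −12/φ² − 12 < 0, confirming a maximum.

φ̂_MAP = 0.750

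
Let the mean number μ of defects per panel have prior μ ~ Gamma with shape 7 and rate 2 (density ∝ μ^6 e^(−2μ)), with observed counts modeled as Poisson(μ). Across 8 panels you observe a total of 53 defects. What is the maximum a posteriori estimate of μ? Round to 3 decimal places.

μ̂_MAP = 5.900

Σxᵢ = 53, n = 8.
Posterior ∝ μ^6e^(−2μ) · μ^53e^(−8μ) = μ^59e^(−10μ), i.e. Gamma(shape=60, rate=10).
The mode of a Gamma(a, b) with a ≥ 1 (shape–rate) is (a−1)/b = 59/10 ≈ 5.900.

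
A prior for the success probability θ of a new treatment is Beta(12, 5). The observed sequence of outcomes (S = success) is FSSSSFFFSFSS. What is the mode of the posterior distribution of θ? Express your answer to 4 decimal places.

θ̂_MAP = 0.6667

Prior: Beta(12, 5).
Data: 7 successes in 12 trials (from the sequence). The binomial likelihood contributes θ^7(1−θ)^5, so the posterior is Beta(12+7, 5+5) = Beta(19, 10).
For Beta(a, b) with a, b > 1 the mode is (a−1)/(a+b−2) = 18/27 ≈ 0.6667.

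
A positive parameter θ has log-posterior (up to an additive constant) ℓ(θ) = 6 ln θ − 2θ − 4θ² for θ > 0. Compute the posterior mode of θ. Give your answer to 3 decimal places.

ℓ'(θ) = 6/θ − 2 − 8θ. Setting this to zero and multiplying by θ: 8θ² + 2θ − 6 = 0.
θ = (−2 + √(2² + 4·8·6)) / (2·8) = (−2 + √196) / 16 = (−2 + 14)/16 = 3/4.
ℓ''(θ) = −6/θ² − 8 < 0, confirming a maximum.

θ̂_MAP = 0.750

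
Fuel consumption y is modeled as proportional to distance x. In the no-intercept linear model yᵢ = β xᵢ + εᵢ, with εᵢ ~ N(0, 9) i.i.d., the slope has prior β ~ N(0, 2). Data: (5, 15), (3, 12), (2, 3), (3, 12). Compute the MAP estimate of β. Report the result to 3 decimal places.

log p(β | y) = −Σ(yᵢ − βxᵢ)²/(2·9) − β²/(2·2) + const.
Setting the derivative to zero: Σxᵢ(yᵢ − βxᵢ)/9 − β/2 = 0, so β = Σxᵢyᵢ / (Σxᵢ² + σ²/τ²).
Σxᵢyᵢ = 5·15 + 3·12 + 2·3 + 3·12 = 153; Σxᵢ² = 47; σ²/τ² = 4.5.
β̂_MAP = 153 / (47 + 4.5) = 153/51.5 ≈ 2.971.

β̂_MAP = 2.971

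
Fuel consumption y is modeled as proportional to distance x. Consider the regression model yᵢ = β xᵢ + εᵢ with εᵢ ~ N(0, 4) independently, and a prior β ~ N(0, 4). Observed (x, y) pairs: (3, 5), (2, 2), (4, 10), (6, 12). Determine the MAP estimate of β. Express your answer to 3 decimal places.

β̂_MAP = 1.985

log p(β | y) = −Σ(yᵢ − βxᵢ)²/(2·4) − β²/(2·4) + const.
Setting the derivative to zero: Σxᵢ(yᵢ − βxᵢ)/4 − β/4 = 0, so β = Σxᵢyᵢ / (Σxᵢ² + σ²/τ²).
Σxᵢyᵢ = 3·5 + 2·2 + 4·10 + 6·12 = 131; Σxᵢ² = 65; σ²/τ² = 1.
β̂_MAP = 131 / (65 + 1) = 131/66 ≈ 1.985.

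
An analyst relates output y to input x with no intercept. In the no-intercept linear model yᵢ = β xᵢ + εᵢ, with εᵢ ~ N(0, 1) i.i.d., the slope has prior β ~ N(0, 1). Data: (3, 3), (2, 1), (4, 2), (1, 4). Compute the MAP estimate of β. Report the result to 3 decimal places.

β̂_MAP = 0.742

log p(β | y) = −Σ(yᵢ − βxᵢ)²/(2·1) − β²/(2·1) + const.
Setting the derivative to zero: Σxᵢ(yᵢ − βxᵢ)/1 − β/1 = 0, so β = Σxᵢyᵢ / (Σxᵢ² + σ²/τ²).
Σxᵢyᵢ = 3·3 + 2·1 + 4·2 + 1·4 = 23; Σxᵢ² = 30; σ²/τ² = 1.
β̂_MAP = 23 / (30 + 1) = 23/31 ≈ 0.742.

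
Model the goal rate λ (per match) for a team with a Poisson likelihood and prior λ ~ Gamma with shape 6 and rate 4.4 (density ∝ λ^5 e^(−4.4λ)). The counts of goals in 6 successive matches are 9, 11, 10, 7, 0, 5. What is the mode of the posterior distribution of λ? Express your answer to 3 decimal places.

Σxᵢ = 9+11+10+7+0+5 = 42, with n = 6.
Posterior ∝ λ^5e^(−4.4λ) · λ^42e^(−6λ) = λ^47e^(−10.4λ), i.e. Gamma(shape=48, rate=10.4).
The mode of a Gamma(a, b) with a ≥ 1 (shape–rate) is (a−1)/b = 47/10.4 ≈ 4.519.

λ̂_MAP = 4.519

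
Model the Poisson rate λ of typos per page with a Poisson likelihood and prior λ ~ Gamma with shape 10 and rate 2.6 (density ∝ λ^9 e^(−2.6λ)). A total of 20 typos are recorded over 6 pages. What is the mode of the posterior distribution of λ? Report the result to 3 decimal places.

λ̂_MAP = 3.372

Σxᵢ = 20, n = 6.
Posterior ∝ λ^9e^(−2.6λ) · λ^20e^(−6λ) = λ^29e^(−8.6λ), i.e. Gamma(shape=30, rate=8.6).
The mode of a Gamma(a, b) with a ≥ 1 (shape–rate) is (a−1)/b = 29/8.6 ≈ 3.372.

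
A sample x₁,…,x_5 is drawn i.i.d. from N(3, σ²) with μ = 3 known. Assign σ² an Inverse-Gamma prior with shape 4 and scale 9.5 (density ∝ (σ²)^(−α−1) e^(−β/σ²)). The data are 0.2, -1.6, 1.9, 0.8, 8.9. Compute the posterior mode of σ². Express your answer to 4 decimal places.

σ̂²_MAP = 5.9240

Sum of squared deviations about the known mean: SS = (0.2−3)² + (-1.6−3)² + (1.9−3)² + (0.8−3)² + (8.9−3)² = 69.86.
The Normal likelihood contributes (σ²)^(−n/2) exp(−SS/(2σ²)), so the posterior is Inverse-Gamma(α + n/2, β + SS/2) = Inverse-Gamma(6.5, 44.43).
The mode of Inverse-Gamma(a, b) is b/(a+1) = 44.43/7.5 ≈ 5.9240.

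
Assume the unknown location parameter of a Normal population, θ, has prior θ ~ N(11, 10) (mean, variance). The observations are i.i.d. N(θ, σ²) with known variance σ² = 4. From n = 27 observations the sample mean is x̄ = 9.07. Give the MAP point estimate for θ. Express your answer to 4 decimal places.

θ̂_MAP = 9.0982

n = 27, x̄ = 9.07.
For a Normal prior and Normal likelihood with known variance, the posterior is Normal; its mode equals its mean, the precision-weighted average.
Prior precision 1/σ₀² = 1/10 = 0.1; data precision n/σ² = 27/4 = 6.75.
θ̂ = (0.1·11 + 6.75·9.07) / (0.1 + 6.75) = 62.3225/6.85 = 24929/2740 ≈ 9.0982.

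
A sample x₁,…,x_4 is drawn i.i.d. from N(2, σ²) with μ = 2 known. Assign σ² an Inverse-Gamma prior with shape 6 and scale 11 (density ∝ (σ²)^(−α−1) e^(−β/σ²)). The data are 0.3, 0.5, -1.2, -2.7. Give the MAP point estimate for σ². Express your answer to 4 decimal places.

σ̂²_MAP = 3.3039

Sum of squared deviations about the known mean: SS = (0.3−2)² + (0.5−2)² + (-1.2−2)² + (-2.7−2)² = 37.47.
The Normal likelihood contributes (σ²)^(−n/2) exp(−SS/(2σ²)), so the posterior is Inverse-Gamma(α + n/2, β + SS/2) = Inverse-Gamma(8, 29.735).
The mode of Inverse-Gamma(a, b) is b/(a+1) = 29.735/9 ≈ 3.3039.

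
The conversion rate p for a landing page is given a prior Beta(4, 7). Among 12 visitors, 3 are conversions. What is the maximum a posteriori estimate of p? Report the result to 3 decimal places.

p̂_MAP = 0.286

Prior: Beta(4, 7).
Data: 3 successes in 12 trials. The binomial likelihood contributes p^3(1−p)^9, so the posterior is Beta(4+3, 7+9) = Beta(7, 16).
For Beta(a, b) with a, b > 1 the mode is (a−1)/(a+b−2) = 6/21 ≈ 0.286.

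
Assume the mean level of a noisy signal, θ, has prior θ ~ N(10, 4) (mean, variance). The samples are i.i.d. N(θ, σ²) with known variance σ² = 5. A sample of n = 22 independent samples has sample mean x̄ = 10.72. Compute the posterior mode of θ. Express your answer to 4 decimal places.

θ̂_MAP = 10.6813

n = 22, x̄ = 10.72.
For a Normal prior and Normal likelihood with known variance, the posterior is Normal; its mode equals its mean, the precision-weighted average.
Prior precision 1/σ₀² = 1/4 = 0.25; data precision n/σ² = 22/5 = 4.4.
θ̂ = (0.25·10 + 4.4·10.72) / (0.25 + 4.4) = 49.668/4.65 = 8278/775 ≈ 10.6813.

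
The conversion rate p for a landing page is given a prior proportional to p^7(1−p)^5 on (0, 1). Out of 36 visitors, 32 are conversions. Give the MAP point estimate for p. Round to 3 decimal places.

The prior density ∝ p^7(1−p)^5 is the kernel of Beta(8, 6).
Data: 32 successes in 36 trials. The binomial likelihood contributes p^32(1−p)^4, so the posterior is Beta(8+32, 6+4) = Beta(40, 10).
For Beta(a, b) with a, b > 1 the mode is (a−1)/(a+b−2) = 39/48 ≈ 0.813.

p̂_MAP = 0.813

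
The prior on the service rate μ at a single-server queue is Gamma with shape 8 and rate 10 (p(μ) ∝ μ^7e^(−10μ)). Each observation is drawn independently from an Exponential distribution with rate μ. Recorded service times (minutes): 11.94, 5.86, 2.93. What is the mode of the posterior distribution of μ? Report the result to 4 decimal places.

μ̂_MAP = 0.3254

The Exponential(rate=μ) likelihood is ∝ μ^n e^(−μΣtᵢ). Here n = 3 and Σtᵢ = 11.94 + 5.86 + 2.93 = 20.73.
Posterior ∝ μ^7e^(−10μ) · μ^3e^(−20.73μ) = μ^10e^(−30.73μ), i.e. Gamma(11, 30.73).
Mode = (a−1)/b = 10/30.73 ≈ 0.3254.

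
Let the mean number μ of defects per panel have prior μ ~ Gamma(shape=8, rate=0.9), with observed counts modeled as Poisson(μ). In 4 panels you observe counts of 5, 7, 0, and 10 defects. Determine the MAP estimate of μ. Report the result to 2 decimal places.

μ̂_MAP = 5.92

Σxᵢ = 5+7+0+10 = 22, with n = 4.
Posterior ∝ μ^7e^(−0.9μ) · μ^22e^(−4μ) = μ^29e^(−4.9μ), i.e. Gamma(shape=30, rate=4.9).
The mode of a Gamma(a, b) with a ≥ 1 (shape–rate) is (a−1)/b = 29/4.9 ≈ 5.92.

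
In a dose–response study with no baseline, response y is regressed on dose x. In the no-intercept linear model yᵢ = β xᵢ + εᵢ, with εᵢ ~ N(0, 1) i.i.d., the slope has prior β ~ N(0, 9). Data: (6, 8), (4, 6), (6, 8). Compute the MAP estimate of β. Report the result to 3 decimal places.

β̂_MAP = 1.362

log p(β | y) = −Σ(yᵢ − βxᵢ)²/(2·1) − β²/(2·9) + const.
Setting the derivative to zero: Σxᵢ(yᵢ − βxᵢ)/1 − β/9 = 0, so β = Σxᵢyᵢ / (Σxᵢ² + σ²/τ²).
Σxᵢyᵢ = 6·8 + 4·6 + 6·8 = 120; Σxᵢ² = 88; σ²/τ² = 1/9.
β̂_MAP = 120 / (88 + 1/9) = 120/(793/9) = 1080/793 ≈ 1.362.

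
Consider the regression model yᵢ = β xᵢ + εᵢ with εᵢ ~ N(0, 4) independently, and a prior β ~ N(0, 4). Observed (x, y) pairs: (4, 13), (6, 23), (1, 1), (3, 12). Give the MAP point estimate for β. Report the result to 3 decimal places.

β̂_MAP = 3.603

log p(β | y) = −Σ(yᵢ − βxᵢ)²/(2·4) − β²/(2·4) + const.
Setting the derivative to zero: Σxᵢ(yᵢ − βxᵢ)/4 − β/4 = 0, so β = Σxᵢyᵢ / (Σxᵢ² + σ²/τ²).
Σxᵢyᵢ = 4·13 + 6·23 + 1·1 + 3·12 = 227; Σxᵢ² = 62; σ²/τ² = 1.
β̂_MAP = 227 / (62 + 1) = 227/63 ≈ 3.603.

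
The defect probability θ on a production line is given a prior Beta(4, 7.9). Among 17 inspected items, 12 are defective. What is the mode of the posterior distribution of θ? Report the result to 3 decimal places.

θ̂_MAP = 0.558

Prior: Beta(4, 7.9).
Data: 12 successes in 17 trials. The binomial likelihood contributes θ^12(1−θ)^5, so the posterior is Beta(4+12, 7.9+5) = Beta(16, 12.9).
For Beta(a, b) with a, b > 1 the mode is (a−1)/(a+b−2) = 15/26.9 ≈ 0.558.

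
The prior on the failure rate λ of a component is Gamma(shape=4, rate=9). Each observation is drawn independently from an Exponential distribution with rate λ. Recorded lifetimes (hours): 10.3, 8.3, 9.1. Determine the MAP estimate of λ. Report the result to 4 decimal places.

λ̂_MAP = 0.1635

The Exponential(rate=λ) likelihood is ∝ λ^n e^(−λΣtᵢ). Here n = 3 and Σtᵢ = 10.3 + 8.3 + 9.1 = 27.7.
Posterior ∝ λ^3e^(−9λ) · λ^3e^(−27.7λ) = λ^6e^(−36.7λ), i.e. Gamma(7, 36.7).
Mode = (a−1)/b = 6/36.7 ≈ 0.1635.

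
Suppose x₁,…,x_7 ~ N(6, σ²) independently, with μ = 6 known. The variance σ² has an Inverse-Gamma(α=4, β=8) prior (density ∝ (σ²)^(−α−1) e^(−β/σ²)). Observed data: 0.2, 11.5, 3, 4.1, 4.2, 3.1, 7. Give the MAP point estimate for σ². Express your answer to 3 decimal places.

Sum of squared deviations about the known mean: SS = (0.2−6)² + (11.5−6)² + (3−6)² + (4.1−6)² + (4.2−6)² + (3.1−6)² + (7−6)² = 89.15.
The Normal likelihood contributes (σ²)^(−n/2) exp(−SS/(2σ²)), so the posterior is Inverse-Gamma(α + n/2, β + SS/2) = Inverse-Gamma(7.5, 52.575).
The mode of Inverse-Gamma(a, b) is b/(a+1) = 52.575/8.5 ≈ 6.185.

σ̂²_MAP = 6.185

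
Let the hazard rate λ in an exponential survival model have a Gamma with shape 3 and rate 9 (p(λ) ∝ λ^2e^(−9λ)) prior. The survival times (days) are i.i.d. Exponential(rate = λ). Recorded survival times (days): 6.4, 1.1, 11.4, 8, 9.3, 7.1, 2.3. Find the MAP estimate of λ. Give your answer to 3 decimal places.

The Exponential(rate=λ) likelihood is ∝ λ^n e^(−λΣtᵢ). Here n = 7 and Σtᵢ = 6.4 + 1.1 + 11.4 + 8 + 9.3 + 7.1 + 2.3 = 45.6.
Posterior ∝ λ^2e^(−9λ) · λ^7e^(−45.6λ) = λ^9e^(−54.6λ), i.e. Gamma(10, 54.6).
Mode = (a−1)/b = 9/54.6 ≈ 0.165.

λ̂_MAP = 0.165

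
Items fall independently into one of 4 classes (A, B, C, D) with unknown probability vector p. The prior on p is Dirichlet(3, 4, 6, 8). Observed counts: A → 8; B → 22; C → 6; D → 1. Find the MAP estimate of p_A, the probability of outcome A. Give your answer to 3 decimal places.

MAP estimate of p_A = 0.185

The posterior is Dirichlet(αᵢ + nᵢ) = Dirichlet(11, 26, 12, 9).
For a Dirichlet(a₁,…,a_K) with all aᵢ > 1, the mode has j-th component (aⱼ − 1)/(Σaᵢ − K).
Here Σaᵢ = 58 and K = 4, so p_A = (11 − 1)/(58 − 4) = 10/54 ≈ 0.185.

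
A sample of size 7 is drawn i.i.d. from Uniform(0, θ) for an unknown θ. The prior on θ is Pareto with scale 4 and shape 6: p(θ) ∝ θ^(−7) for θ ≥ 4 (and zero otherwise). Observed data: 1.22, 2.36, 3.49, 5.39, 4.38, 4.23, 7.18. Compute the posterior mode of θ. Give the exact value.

θ̂_MAP = 7.18

The Uniform(0, θ) likelihood is θ^(−n) for θ ≥ max(xᵢ), zero otherwise. Here max(xᵢ) = 7.18.
Posterior ∝ θ^(−7) · θ^(−7) = θ^(−14) on θ ≥ max(4, 7.18) = 7.18.
This density is strictly decreasing in θ, so the posterior mode lies at the lower boundary of the support.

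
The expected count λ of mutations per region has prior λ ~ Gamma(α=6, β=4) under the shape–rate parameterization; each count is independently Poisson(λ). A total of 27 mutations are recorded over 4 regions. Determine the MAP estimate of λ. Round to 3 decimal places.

λ̂_MAP = 4.000

Σxᵢ = 27, n = 4.
Posterior ∝ λ^5e^(−4λ) · λ^27e^(−4λ) = λ^32e^(−8λ), i.e. Gamma(shape=33, rate=8).
The mode of a Gamma(a, b) with a ≥ 1 (shape–rate) is (a−1)/b = 32/8 ≈ 4.000.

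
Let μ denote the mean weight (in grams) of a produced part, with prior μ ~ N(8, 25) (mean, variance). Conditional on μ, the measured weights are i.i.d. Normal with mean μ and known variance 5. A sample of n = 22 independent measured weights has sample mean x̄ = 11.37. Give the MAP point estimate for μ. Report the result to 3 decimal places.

n = 22, x̄ = 11.37.
For a Normal prior and Normal likelihood with known variance, the posterior is Normal; its mode equals its mean, the precision-weighted average.
Prior precision 1/σ₀² = 1/25 = 0.04; data precision n/σ² = 22/5 = 4.4.
μ̂ = (0.04·8 + 4.4·11.37) / (0.04 + 4.4) = 50.348/4.44 = 12587/1110 ≈ 11.340.

μ̂_MAP = 11.340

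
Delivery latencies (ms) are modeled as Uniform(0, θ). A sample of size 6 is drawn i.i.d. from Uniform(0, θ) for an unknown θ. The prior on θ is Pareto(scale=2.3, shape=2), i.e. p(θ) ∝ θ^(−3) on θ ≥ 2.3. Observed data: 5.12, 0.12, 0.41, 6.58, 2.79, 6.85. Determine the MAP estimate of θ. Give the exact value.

The Uniform(0, θ) likelihood is θ^(−n) for θ ≥ max(xᵢ), zero otherwise. Here max(xᵢ) = 6.85.
Posterior ∝ θ^(−3) · θ^(−6) = θ^(−9) on θ ≥ max(2.3, 6.85) = 6.85.
This density is strictly decreasing in θ, so the posterior mode lies at the lower boundary of the support.

θ̂_MAP = 6.85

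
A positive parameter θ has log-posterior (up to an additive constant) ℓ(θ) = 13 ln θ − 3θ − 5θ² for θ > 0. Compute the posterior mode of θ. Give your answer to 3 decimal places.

θ̂_MAP = 1.000

ℓ'(θ) = 13/θ − 3 − 10θ. Setting this to zero and multiplying by θ: 10θ² + 3θ − 13 = 0.
θ = (−3 + √(3² + 4·10·13)) / (2·10) = (−3 + √529) / 20 = (−3 + 23)/20 = 1.
ℓ''(θ) = −13/θ² − 10 < 0, confirming a maximum.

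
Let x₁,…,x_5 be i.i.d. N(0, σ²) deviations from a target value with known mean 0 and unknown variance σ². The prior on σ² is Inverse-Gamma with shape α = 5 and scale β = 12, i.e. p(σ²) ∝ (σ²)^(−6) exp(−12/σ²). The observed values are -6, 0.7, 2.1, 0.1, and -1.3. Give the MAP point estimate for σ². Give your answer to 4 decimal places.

σ̂²_MAP = 3.9176

Sum of squared deviations about the known mean: SS = (-6−0)² + (0.7−0)² + (2.1−0)² + (0.1−0)² + (-1.3−0)² = 42.6.
The Normal likelihood contributes (σ²)^(−n/2) exp(−SS/(2σ²)), so the posterior is Inverse-Gamma(α + n/2, β + SS/2) = Inverse-Gamma(7.5, 33.3).
The mode of Inverse-Gamma(a, b) is b/(a+1) = 33.3/8.5 ≈ 3.9176.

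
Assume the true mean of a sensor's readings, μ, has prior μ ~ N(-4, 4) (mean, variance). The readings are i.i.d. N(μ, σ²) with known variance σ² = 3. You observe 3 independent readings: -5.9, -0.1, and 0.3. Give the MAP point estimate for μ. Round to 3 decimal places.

μ̂_MAP = -2.320

n = 3; x̄ = ((-5.9) + (-0.1) + 0.3)/3 = -5.7/3 = -1.9.
For a Normal prior and Normal likelihood with known variance, the posterior is Normal; its mode equals its mean, the precision-weighted average.
Prior precision 1/σ₀² = 1/4 = 0.25; data precision n/σ² = 3/3 = 1.
μ̂ = (0.25·(-4) + 1·(-1.9)) / (0.25 + 1) = (-2.9)/1.25 = -2.320.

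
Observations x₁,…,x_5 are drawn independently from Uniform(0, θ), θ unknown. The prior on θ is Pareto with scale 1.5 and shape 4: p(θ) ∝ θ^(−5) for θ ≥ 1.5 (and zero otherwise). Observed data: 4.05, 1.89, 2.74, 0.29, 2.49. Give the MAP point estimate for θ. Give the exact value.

The Uniform(0, θ) likelihood is θ^(−n) for θ ≥ max(xᵢ), zero otherwise. Here max(xᵢ) = 4.05.
Posterior ∝ θ^(−5) · θ^(−5) = θ^(−10) on θ ≥ max(1.5, 4.05) = 4.05.
This density is strictly decreasing in θ, so the posterior mode lies at the lower boundary of the support.

θ̂_MAP = 4.05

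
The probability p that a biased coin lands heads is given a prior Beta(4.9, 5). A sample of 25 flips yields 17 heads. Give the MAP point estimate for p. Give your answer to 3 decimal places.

Prior: Beta(4.9, 5).
Data: 17 successes in 25 trials. The binomial likelihood contributes p^17(1−p)^8, so the posterior is Beta(4.9+17, 5+8) = Beta(21.9, 13).
For Beta(a, b) with a, b > 1 the mode is (a−1)/(a+b−2) = 20.9/32.9 ≈ 0.635.

p̂_MAP = 0.635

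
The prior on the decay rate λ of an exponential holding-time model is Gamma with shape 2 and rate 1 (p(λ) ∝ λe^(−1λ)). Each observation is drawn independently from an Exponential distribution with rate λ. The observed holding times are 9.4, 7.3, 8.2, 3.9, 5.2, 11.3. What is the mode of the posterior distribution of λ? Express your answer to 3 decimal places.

λ̂_MAP = 0.151

The Exponential(rate=λ) likelihood is ∝ λ^n e^(−λΣtᵢ). Here n = 6 and Σtᵢ = 9.4 + 7.3 + 8.2 + 3.9 + 5.2 + 11.3 = 45.3.
Posterior ∝ λe^(−1λ) · λ^6e^(−45.3λ) = λ^7e^(−46.3λ), i.e. Gamma(8, 46.3).
Mode = (a−1)/b = 7/46.3 ≈ 0.151.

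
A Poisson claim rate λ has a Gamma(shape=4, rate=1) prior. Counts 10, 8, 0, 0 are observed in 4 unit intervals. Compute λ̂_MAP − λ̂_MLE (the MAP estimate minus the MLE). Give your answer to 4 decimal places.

Σxᵢ = 18. Posterior is Gamma(22, 5); MAP = (22−1)/5 = 21/5 ≈ 4.20000.
MLE = x̄ = 18/4 ≈ 4.50000.
Difference = 21/5 − 18/4 = -3/10 ≈ -0.3000.

MAP − MLE = -0.3000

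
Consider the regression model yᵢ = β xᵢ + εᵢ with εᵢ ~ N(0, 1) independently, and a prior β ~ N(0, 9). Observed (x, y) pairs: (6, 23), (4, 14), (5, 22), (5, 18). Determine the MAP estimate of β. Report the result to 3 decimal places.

β̂_MAP = 3.859

log p(β | y) = −Σ(yᵢ − βxᵢ)²/(2·1) − β²/(2·9) + const.
Setting the derivative to zero: Σxᵢ(yᵢ − βxᵢ)/1 − β/9 = 0, so β = Σxᵢyᵢ / (Σxᵢ² + σ²/τ²).
Σxᵢyᵢ = 6·23 + 4·14 + 5·22 + 5·18 = 394; Σxᵢ² = 102; σ²/τ² = 1/9.
β̂_MAP = 394 / (102 + 1/9) = 394/(919/9) = 3546/919 ≈ 3.859.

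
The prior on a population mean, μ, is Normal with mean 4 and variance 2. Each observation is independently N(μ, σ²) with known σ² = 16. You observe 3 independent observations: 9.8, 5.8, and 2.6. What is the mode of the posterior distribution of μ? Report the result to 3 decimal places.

μ̂_MAP = 4.564

n = 3; x̄ = (9.8 + 5.8 + 2.6)/3 = 18.2/3 = 91/15 ≈ 6.0667.
For a Normal prior and Normal likelihood with known variance, the posterior is Normal; its mode equals its mean, the precision-weighted average.
Prior precision 1/σ₀² = 1/2 = 0.5; data precision n/σ² = 3/16 = 0.1875.
μ̂ = (0.5·4 + 0.1875·(91/15)) / (0.5 + 0.1875) = 3.1375/0.6875 = 251/55 ≈ 4.564.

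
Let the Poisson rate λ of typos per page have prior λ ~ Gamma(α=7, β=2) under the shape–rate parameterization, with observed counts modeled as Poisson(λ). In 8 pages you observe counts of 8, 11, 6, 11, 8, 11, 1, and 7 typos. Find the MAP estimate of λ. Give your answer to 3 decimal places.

λ̂_MAP = 6.900

Σxᵢ = 8+11+6+11+8+11+1+7 = 63, with n = 8.
Posterior ∝ λ^6e^(−2λ) · λ^63e^(−8λ) = λ^69e^(−10λ), i.e. Gamma(shape=70, rate=10).
The mode of a Gamma(a, b) with a ≥ 1 (shape–rate) is (a−1)/b = 69/10 ≈ 6.900.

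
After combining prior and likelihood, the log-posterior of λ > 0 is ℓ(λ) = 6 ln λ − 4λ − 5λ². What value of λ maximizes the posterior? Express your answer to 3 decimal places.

ℓ'(λ) = 6/λ − 4 − 10λ. Setting this to zero and multiplying by λ: 10λ² + 4λ − 6 = 0.
λ = (−4 + √(4² + 4·10·6)) / (2·10) = (−4 + √256) / 20 = (−4 + 16)/20 = 3/5.
ℓ''(λ) = −6/λ² − 10 < 0, confirming a maximum.

λ̂_MAP = 0.600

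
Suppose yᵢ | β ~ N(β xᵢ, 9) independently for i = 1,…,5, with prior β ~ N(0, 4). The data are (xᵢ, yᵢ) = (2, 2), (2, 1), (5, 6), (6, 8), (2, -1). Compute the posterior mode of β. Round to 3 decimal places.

β̂_MAP = 1.090

log p(β | y) = −Σ(yᵢ − βxᵢ)²/(2·9) − β²/(2·4) + const.
Setting the derivative to zero: Σxᵢ(yᵢ − βxᵢ)/9 − β/4 = 0, so β = Σxᵢyᵢ / (Σxᵢ² + σ²/τ²).
Σxᵢyᵢ = 2·2 + 2·1 + 5·6 + 6·8 + 2·(-1) = 82; Σxᵢ² = 73; σ²/τ² = 2.25.
β̂_MAP = 82 / (73 + 2.25) = 82/75.25 ≈ 1.090.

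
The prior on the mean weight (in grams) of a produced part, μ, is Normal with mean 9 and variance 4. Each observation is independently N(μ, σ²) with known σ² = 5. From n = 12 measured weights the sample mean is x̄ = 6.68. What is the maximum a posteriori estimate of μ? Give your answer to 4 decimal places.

μ̂_MAP = 6.8989

n = 12, x̄ = 6.68.
For a Normal prior and Normal likelihood with known variance, the posterior is Normal; its mode equals its mean, the precision-weighted average.
Prior precision 1/σ₀² = 1/4 = 0.25; data precision n/σ² = 12/5 = 2.4.
μ̂ = (0.25·9 + 2.4·6.68) / (0.25 + 2.4) = 18.282/2.65 = 9141/1325 ≈ 6.8989.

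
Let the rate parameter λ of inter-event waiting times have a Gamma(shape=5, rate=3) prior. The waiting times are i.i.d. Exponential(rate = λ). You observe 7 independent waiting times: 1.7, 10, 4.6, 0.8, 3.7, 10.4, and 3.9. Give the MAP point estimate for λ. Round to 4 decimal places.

The Exponential(rate=λ) likelihood is ∝ λ^n e^(−λΣtᵢ). Here n = 7 and Σtᵢ = 1.7 + 10 + 4.6 + 0.8 + 3.7 + 10.4 + 3.9 = 35.1.
Posterior ∝ λ^4e^(−3λ) · λ^7e^(−35.1λ) = λ^11e^(−38.1λ), i.e. Gamma(12, 38.1).
Mode = (a−1)/b = 11/38.1 ≈ 0.2887.

λ̂_MAP = 0.2887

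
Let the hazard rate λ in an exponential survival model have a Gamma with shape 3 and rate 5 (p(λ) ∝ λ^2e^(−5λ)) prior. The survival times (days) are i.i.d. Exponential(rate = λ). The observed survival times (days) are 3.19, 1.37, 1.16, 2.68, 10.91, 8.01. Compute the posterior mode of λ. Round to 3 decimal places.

λ̂_MAP = 0.248

The Exponential(rate=λ) likelihood is ∝ λ^n e^(−λΣtᵢ). Here n = 6 and Σtᵢ = 3.19 + 1.37 + 1.16 + 2.68 + 10.91 + 8.01 = 27.32.
Posterior ∝ λ^2e^(−5λ) · λ^6e^(−27.32λ) = λ^8e^(−32.32λ), i.e. Gamma(9, 32.32).
Mode = (a−1)/b = 8/32.32 ≈ 0.248.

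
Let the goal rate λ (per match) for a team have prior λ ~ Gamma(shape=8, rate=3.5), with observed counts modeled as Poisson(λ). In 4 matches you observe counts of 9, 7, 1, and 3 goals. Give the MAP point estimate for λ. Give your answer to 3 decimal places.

λ̂_MAP = 3.600

Σxᵢ = 9+7+1+3 = 20, with n = 4.
Posterior ∝ λ^7e^(−3.5λ) · λ^20e^(−4λ) = λ^27e^(−7.5λ), i.e. Gamma(shape=28, rate=7.5).
The mode of a Gamma(a, b) with a ≥ 1 (shape–rate) is (a−1)/b = 27/7.5 ≈ 3.600.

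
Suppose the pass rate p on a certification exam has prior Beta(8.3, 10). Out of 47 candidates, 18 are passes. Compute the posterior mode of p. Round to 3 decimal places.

Prior: Beta(8.3, 10).
Data: 18 successes in 47 trials. The binomial likelihood contributes p^18(1−p)^29, so the posterior is Beta(8.3+18, 10+29) = Beta(26.3, 39).
For Beta(a, b) with a, b > 1 the mode is (a−1)/(a+b−2) = 25.3/63.3 ≈ 0.400.

p̂_MAP = 0.400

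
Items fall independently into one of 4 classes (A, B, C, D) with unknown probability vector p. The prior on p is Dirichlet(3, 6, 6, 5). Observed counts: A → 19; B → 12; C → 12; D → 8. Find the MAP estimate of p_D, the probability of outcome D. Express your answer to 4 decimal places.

The posterior is Dirichlet(αᵢ + nᵢ) = Dirichlet(22, 18, 18, 13).
For a Dirichlet(a₁,…,a_K) with all aᵢ > 1, the mode has j-th component (aⱼ − 1)/(Σaᵢ − K).
Here Σaᵢ = 71 and K = 4, so p_D = (13 − 1)/(71 − 4) = 12/67 ≈ 0.1791.

MAP estimate of p_D = 0.1791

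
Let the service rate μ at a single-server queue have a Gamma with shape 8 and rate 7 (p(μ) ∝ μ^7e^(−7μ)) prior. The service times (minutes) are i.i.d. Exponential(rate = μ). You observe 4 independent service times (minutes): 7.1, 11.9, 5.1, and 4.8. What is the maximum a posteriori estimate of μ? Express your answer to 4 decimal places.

The Exponential(rate=μ) likelihood is ∝ μ^n e^(−μΣtᵢ). Here n = 4 and Σtᵢ = 7.1 + 11.9 + 5.1 + 4.8 = 28.9.
Posterior ∝ μ^7e^(−7μ) · μ^4e^(−28.9μ) = μ^11e^(−35.9μ), i.e. Gamma(12, 35.9).
Mode = (a−1)/b = 11/35.9 ≈ 0.3064.

μ̂_MAP = 0.3064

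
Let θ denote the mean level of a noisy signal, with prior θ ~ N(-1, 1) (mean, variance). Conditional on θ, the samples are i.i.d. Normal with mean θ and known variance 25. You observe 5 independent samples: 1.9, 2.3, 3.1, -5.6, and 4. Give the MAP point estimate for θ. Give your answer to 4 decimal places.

n = 5; x̄ = (1.9 + 2.3 + 3.1 + (-5.6) + 4)/5 = 5.7/5 = 1.14.
For a Normal prior and Normal likelihood with known variance, the posterior is Normal; its mode equals its mean, the precision-weighted average.
Prior precision 1/σ₀² = 1/1 = 1; data precision n/σ² = 5/25 = 0.2.
θ̂ = (1·(-1) + 0.2·1.14) / (1 + 0.2) = (-0.772)/1.2 = -193/300 ≈ -0.6433.

θ̂_MAP = -0.6433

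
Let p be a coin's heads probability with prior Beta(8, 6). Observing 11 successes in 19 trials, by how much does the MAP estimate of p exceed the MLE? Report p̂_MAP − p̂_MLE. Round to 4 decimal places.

MAP − MLE = 0.0017

Posterior is Beta(19, 14); MAP = (19−1)/(33−2) = 18/31 ≈ 0.58065.
MLE ignores the prior: p̂_MLE = k/n = 11/19 ≈ 0.57895.
Difference = 18/31 − 11/19 = 1/589 ≈ 0.0017.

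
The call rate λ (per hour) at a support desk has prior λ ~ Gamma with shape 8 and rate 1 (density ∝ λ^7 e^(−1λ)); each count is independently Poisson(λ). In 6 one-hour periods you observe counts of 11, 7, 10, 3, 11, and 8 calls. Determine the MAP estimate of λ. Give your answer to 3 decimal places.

Σxᵢ = 11+7+10+3+11+8 = 50, with n = 6.
Posterior ∝ λ^7e^(−1λ) · λ^50e^(−6λ) = λ^57e^(−7λ), i.e. Gamma(shape=58, rate=7).
The mode of a Gamma(a, b) with a ≥ 1 (shape–rate) is (a−1)/b = 57/7 ≈ 8.143.

λ̂_MAP = 8.143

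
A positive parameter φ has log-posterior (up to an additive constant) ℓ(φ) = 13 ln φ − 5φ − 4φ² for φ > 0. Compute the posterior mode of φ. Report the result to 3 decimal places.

ℓ'(φ) = 13/φ − 5 − 8φ. Setting this to zero and multiplying by φ: 8φ² + 5φ − 13 = 0.
φ = (−5 + √(5² + 4·8·13)) / (2·8) = (−5 + √441) / 16 = (−5 + 21)/16 = 1.
ℓ''(φ) = −13/φ² − 8 < 0, confirming a maximum.

φ̂_MAP = 1.000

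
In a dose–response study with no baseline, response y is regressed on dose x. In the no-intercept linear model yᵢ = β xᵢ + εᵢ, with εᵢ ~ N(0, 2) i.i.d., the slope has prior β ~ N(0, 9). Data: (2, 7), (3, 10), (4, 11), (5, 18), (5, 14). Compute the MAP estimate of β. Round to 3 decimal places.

β̂_MAP = 3.130

log p(β | y) = −Σ(yᵢ − βxᵢ)²/(2·2) − β²/(2·9) + const.
Setting the derivative to zero: Σxᵢ(yᵢ − βxᵢ)/2 − β/9 = 0, so β = Σxᵢyᵢ / (Σxᵢ² + σ²/τ²).
Σxᵢyᵢ = 2·7 + 3·10 + 4·11 + 5·18 + 5·14 = 248; Σxᵢ² = 79; σ²/τ² = 2/9.
β̂_MAP = 248 / (79 + 2/9) = 248/(713/9) = 72/23 ≈ 3.130.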